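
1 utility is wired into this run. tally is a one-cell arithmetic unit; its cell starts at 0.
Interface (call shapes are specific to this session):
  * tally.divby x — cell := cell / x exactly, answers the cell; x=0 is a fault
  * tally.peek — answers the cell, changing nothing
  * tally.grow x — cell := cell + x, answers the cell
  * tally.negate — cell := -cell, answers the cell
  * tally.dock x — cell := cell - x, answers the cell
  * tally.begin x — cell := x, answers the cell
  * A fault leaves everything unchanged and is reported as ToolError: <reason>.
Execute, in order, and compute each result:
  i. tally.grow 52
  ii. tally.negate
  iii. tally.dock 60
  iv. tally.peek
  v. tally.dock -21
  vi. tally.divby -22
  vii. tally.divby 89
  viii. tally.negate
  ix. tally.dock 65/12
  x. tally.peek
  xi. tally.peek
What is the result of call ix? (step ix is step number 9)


;; 1. grow(x=52) => 52
;; 2. negate() => -52
;; 3. dock(x=60) => -112
;; 4. peek() => -112
;; 5. dock(x=-21) => -91
;; 6. divby(x=-22) => 91/22
;; 7. divby(x=89) => 91/1958
;; 8. negate() => -91/1958
;; 9. dock(x=65/12) => -64181/11748
;; 10. peek() => -64181/11748
;; 11. peek() => -64181/11748

Answer: -64181/11748


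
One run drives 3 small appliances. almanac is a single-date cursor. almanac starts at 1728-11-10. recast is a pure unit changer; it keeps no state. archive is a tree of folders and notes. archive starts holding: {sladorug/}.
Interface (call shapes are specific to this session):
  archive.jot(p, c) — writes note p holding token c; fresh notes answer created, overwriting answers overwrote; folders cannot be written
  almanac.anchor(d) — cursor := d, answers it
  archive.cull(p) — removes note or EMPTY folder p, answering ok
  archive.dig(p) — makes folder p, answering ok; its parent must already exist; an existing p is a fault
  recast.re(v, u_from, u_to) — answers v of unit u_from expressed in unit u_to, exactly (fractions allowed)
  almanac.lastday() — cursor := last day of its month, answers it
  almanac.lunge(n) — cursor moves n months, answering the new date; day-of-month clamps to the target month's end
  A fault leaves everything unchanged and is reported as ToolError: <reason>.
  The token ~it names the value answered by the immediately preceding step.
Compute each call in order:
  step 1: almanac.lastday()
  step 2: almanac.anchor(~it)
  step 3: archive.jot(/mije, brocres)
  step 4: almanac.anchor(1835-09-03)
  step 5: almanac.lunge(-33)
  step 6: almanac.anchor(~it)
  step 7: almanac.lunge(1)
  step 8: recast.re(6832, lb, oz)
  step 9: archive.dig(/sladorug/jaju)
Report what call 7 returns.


Answer: 1833-01-03

Derivation:
Do: lastday[]
See: 1728-11-30
Do: anchor[~it]
See: 1728-11-30
Do: jot[/mije; brocres]
See: created
Do: anchor[1835-09-03]
See: 1835-09-03
Do: lunge[-33]
See: 1832-12-03
Do: anchor[~it]
See: 1832-12-03
Do: lunge[1]
See: 1833-01-03
Do: re[6832; lb; oz]
See: 109312
Do: dig[/sladorug/jaju]
See: ok


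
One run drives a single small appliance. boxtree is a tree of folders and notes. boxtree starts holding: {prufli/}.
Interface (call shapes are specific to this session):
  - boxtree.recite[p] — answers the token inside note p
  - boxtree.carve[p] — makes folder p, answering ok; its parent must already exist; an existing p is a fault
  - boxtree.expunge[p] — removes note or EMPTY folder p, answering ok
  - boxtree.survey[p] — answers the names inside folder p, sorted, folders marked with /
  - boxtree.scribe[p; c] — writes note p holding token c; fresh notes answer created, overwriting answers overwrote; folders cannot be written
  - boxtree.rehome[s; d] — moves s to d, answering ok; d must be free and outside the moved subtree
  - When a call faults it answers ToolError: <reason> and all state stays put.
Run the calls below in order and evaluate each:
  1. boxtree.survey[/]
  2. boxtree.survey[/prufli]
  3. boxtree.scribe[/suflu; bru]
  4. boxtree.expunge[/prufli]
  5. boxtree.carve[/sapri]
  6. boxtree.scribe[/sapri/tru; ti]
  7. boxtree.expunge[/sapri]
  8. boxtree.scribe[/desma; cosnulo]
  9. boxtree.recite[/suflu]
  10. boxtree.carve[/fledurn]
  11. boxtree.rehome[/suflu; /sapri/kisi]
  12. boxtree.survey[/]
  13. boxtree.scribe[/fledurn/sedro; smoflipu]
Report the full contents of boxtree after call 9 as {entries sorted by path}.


Answer: {desma=cosnulo, sapri/, sapri/tru=ti, suflu=bru}

Derivation:
Then survey passing /, — result: [prufli/].
I call survey passing /prufli, and get [].
I use scribe passing /suflu, bru, giving created.
I invoke expunge passing /prufli, and get ok.
I invoke carve passing /sapri, and see ok.
I try scribe passing /sapri/tru, ti, which returns created.
I run expunge passing /sapri, yielding ToolError: not empty.
Invoking scribe passing /desma, cosnulo, → created.
I run recite passing /suflu, which returns bru.
I run carve passing /fledurn, and see ok.
I try rehome passing /suflu, /sapri/kisi, giving ok.
Invoking survey passing /, yielding [desma, fledurn/, sapri/].
I run scribe passing /fledurn/sedro, smoflipu: created.


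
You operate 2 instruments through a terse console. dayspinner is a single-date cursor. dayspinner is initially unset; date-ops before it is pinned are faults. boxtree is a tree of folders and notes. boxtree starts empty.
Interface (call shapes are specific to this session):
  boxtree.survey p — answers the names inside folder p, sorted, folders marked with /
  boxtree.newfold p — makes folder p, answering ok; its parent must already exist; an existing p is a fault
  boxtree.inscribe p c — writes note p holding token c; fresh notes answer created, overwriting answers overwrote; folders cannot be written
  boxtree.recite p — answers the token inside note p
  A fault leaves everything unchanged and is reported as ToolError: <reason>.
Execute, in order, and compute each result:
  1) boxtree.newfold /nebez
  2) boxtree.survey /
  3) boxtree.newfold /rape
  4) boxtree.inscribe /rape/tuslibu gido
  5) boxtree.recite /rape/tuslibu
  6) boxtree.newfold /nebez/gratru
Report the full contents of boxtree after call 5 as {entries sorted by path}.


CALL boxtree.newfold[p→/nebez]
RET  ok
CALL boxtree.survey[p→/]
RET  [nebez/]
CALL boxtree.newfold[p→/rape]
RET  ok
CALL boxtree.inscribe[p→/rape/tuslibu; c→gido]
RET  created
CALL boxtree.recite[p→/rape/tuslibu]
RET  gido
CALL boxtree.newfold[p→/nebez/gratru]
RET  ok

Answer: {nebez/, rape/, rape/tuslibu=gido}


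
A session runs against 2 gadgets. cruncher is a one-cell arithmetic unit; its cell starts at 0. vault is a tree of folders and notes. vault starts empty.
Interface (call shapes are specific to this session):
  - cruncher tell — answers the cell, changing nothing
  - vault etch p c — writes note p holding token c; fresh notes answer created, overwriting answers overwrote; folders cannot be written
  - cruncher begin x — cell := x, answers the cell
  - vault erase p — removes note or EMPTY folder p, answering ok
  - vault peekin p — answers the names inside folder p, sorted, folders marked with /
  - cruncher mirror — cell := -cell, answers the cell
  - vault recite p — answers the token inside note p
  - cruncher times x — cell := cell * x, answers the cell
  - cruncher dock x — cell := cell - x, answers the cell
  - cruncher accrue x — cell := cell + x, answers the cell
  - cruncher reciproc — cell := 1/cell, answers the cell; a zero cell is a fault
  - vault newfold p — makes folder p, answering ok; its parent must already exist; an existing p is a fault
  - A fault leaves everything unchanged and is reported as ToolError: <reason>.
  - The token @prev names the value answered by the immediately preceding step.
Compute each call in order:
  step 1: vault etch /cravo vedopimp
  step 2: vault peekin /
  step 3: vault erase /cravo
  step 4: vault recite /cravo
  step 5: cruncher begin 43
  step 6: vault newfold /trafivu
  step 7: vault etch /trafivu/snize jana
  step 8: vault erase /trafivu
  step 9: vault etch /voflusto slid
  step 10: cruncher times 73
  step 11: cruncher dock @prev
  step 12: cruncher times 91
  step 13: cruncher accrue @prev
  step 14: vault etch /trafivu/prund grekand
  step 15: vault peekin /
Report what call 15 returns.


Answer: [trafivu/, voflusto]

Derivation:
·→ vault etch(p='/cravo', c='vedopimp')
·← created
·→ vault peekin(p='/')
·← [cravo]
·→ vault erase(p='/cravo')
·← ok
·→ vault recite(p='/cravo')
·← ToolError: not found
·→ cruncher begin(x='43')
·← 43
·→ vault newfold(p='/trafivu')
·← ok
·→ vault etch(p='/trafivu/snize', c='jana')
·← created
·→ vault erase(p='/trafivu')
·← ToolError: not empty
·→ vault etch(p='/voflusto', c='slid')
·← created
·→ cruncher times(x='73')
·← 3139
·→ cruncher dock(x='@prev')
·← 0
·→ cruncher times(x='91')
·← 0
·→ cruncher accrue(x='@prev')
·← 0
·→ vault etch(p='/trafivu/prund', c='grekand')
·← created
·→ vault peekin(p='/')
·← [trafivu/, voflusto]


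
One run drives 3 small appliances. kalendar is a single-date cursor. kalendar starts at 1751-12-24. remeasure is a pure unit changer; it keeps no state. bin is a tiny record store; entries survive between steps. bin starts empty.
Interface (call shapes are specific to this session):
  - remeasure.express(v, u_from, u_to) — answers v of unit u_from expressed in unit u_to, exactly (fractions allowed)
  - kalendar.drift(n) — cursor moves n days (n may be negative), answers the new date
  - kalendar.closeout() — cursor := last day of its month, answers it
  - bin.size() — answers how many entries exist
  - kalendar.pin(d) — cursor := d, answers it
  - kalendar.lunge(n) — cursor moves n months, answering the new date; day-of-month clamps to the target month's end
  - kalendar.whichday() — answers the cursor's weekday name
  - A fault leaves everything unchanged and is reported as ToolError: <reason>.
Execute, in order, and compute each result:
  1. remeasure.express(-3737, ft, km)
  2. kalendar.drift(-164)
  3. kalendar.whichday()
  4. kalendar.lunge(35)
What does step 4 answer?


Act: remeasure.express[v='-3737'; u_from='ft'; u_to='km']
Obs: -1423797/1250000
Act: kalendar.drift[n='-164']
Obs: 1751-07-13
Act: kalendar.whichday[]
Obs: Tuesday
Act: kalendar.lunge[n='35']
Obs: 1754-06-13

Answer: 1754-06-13


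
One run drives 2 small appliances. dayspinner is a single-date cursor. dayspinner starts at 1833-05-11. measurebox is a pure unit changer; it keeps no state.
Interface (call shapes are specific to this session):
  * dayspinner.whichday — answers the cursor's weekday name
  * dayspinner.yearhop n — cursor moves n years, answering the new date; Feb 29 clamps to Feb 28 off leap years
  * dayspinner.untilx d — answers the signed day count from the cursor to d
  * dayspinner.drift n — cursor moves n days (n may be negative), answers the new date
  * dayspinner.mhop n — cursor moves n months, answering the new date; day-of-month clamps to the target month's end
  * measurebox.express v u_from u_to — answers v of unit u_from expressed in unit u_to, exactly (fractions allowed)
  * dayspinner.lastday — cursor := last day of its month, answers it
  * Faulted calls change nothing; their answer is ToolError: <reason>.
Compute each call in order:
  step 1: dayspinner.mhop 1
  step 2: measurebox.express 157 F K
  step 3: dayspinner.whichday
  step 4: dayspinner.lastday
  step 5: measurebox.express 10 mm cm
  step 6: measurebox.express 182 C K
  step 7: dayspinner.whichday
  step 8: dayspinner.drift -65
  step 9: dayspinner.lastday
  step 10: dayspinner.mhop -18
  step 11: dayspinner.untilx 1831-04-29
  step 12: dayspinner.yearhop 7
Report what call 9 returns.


-> dayspinner.mhop(n→1)
<- 1833-06-11
-> measurebox.express(v→157, u_from→F, u_to→K)
<- 61667/180
-> dayspinner.whichday()
<- Tuesday
-> dayspinner.lastday()
<- 1833-06-30
-> measurebox.express(v→10, u_from→mm, u_to→cm)
<- 1
-> measurebox.express(v→182, u_from→C, u_to→K)
<- 9103/20
-> dayspinner.whichday()
<- Sunday
-> dayspinner.drift(n→-65)
<- 1833-04-26
-> dayspinner.lastday()
<- 1833-04-30
-> dayspinner.mhop(n→-18)
<- 1831-10-30
-> dayspinner.untilx(d→1831-04-29)
<- -184
-> dayspinner.yearhop(n→7)
<- 1838-10-30

Answer: 1833-04-30


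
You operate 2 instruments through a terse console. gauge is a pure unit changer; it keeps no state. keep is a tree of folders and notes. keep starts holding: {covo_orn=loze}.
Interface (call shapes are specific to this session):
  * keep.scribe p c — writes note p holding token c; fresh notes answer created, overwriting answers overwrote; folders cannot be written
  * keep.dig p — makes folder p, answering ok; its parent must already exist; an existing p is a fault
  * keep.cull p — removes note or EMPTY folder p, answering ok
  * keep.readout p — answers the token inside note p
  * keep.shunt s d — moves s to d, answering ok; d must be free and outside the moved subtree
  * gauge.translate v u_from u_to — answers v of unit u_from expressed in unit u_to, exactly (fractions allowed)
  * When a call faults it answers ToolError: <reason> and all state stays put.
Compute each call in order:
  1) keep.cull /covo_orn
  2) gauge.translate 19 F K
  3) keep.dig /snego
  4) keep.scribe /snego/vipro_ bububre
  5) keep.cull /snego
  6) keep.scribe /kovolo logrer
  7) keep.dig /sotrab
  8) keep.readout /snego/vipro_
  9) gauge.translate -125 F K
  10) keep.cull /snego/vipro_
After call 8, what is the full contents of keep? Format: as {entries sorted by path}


% cull p→/covo_orn
:: ok
% translate v→19 u_from→F u_to→K
:: 47867/180
% dig p→/snego
:: ok
% scribe p→/snego/vipro_ c→bububre
:: created
% cull p→/snego
:: ToolError: not empty
% scribe p→/kovolo c→logrer
:: created
% dig p→/sotrab
:: ok
% readout p→/snego/vipro_
:: bububre
% translate v→-125 u_from→F u_to→K
:: 33467/180
% cull p→/snego/vipro_
:: ok

Answer: {kovolo=logrer, snego/, snego/vipro_=bububre, sotrab/}


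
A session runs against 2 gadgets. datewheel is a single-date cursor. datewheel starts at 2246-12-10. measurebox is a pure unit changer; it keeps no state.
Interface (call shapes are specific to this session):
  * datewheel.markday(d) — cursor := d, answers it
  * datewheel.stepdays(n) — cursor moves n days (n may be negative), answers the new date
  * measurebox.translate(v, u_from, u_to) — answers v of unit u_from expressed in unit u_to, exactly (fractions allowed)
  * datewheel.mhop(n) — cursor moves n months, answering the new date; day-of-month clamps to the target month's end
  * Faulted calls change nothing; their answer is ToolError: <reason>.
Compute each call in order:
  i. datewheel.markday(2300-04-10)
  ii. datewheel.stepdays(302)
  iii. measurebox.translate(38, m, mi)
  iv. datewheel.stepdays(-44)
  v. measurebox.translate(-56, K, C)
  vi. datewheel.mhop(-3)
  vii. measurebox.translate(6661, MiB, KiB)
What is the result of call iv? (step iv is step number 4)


Answer: 2300-12-24

Derivation:
>> datewheel.markday(2300-04-10)
<< 2300-04-10
>> datewheel.stepdays(302)
<< 2301-02-06
>> measurebox.translate(38, m, mi)
<< 2375/100584
>> datewheel.stepdays(-44)
<< 2300-12-24
>> measurebox.translate(-56, K, C)
<< -6583/20
>> datewheel.mhop(-3)
<< 2300-09-24
>> measurebox.translate(6661, MiB, KiB)
<< 6820864


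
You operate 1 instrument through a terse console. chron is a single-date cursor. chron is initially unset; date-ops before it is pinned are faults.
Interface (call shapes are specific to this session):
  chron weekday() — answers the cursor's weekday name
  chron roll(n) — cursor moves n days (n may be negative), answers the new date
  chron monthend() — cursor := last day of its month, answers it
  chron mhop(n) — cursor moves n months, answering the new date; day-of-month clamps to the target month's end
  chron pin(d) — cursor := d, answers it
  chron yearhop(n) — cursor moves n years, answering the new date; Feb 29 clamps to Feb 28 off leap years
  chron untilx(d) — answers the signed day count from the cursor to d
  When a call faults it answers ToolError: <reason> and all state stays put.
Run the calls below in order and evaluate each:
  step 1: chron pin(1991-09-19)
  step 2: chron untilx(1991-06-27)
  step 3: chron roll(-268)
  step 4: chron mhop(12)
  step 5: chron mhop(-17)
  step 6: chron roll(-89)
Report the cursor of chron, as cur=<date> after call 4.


==> chron pin(d→1991-09-19)
<== 1991-09-19
==> chron untilx(d→1991-06-27)
<== -84
==> chron roll(n→-268)
<== 1990-12-25
==> chron mhop(n→12)
<== 1991-12-25
==> chron mhop(n→-17)
<== 1990-07-25
==> chron roll(n→-89)
<== 1990-04-27

Answer: cur=1991-12-25


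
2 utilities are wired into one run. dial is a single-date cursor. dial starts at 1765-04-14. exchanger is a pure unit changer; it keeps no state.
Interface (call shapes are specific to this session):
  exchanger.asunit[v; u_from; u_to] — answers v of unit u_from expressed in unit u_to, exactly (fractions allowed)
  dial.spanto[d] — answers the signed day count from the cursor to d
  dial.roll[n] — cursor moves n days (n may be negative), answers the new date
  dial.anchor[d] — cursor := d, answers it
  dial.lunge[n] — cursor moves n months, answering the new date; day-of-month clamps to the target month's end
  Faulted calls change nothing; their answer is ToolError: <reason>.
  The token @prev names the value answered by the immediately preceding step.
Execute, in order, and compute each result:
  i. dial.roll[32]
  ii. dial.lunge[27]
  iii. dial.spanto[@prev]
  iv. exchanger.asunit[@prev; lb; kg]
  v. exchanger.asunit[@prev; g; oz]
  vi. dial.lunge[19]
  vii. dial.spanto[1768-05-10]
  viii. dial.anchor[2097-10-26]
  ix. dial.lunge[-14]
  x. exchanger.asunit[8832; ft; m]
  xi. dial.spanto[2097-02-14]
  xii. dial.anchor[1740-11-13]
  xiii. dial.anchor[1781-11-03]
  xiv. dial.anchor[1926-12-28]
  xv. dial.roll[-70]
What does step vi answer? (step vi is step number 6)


Answer: 1769-03-16

Derivation:
% 1. dial.roll(n='32') == 1765-05-16
% 2. dial.lunge(n='27') == 1767-08-16
% 3. dial.spanto(d='@prev') == 0
% 4. exchanger.asunit(v='@prev', u_from='lb', u_to='kg') == 0
% 5. exchanger.asunit(v='@prev', u_from='g', u_to='oz') == 0
% 6. dial.lunge(n='19') == 1769-03-16
% 7. dial.spanto(d='1768-05-10') == -310
% 8. dial.anchor(d='2097-10-26') == 2097-10-26
% 9. dial.lunge(n='-14') == 2096-08-26
% 10. exchanger.asunit(v='8832', u_from='ft', u_to='m') == 1682496/625
% 11. dial.spanto(d='2097-02-14') == 172
% 12. dial.anchor(d='1740-11-13') == 1740-11-13
% 13. dial.anchor(d='1781-11-03') == 1781-11-03
% 14. dial.anchor(d='1926-12-28') == 1926-12-28
% 15. dial.roll(n='-70') == 1926-10-19


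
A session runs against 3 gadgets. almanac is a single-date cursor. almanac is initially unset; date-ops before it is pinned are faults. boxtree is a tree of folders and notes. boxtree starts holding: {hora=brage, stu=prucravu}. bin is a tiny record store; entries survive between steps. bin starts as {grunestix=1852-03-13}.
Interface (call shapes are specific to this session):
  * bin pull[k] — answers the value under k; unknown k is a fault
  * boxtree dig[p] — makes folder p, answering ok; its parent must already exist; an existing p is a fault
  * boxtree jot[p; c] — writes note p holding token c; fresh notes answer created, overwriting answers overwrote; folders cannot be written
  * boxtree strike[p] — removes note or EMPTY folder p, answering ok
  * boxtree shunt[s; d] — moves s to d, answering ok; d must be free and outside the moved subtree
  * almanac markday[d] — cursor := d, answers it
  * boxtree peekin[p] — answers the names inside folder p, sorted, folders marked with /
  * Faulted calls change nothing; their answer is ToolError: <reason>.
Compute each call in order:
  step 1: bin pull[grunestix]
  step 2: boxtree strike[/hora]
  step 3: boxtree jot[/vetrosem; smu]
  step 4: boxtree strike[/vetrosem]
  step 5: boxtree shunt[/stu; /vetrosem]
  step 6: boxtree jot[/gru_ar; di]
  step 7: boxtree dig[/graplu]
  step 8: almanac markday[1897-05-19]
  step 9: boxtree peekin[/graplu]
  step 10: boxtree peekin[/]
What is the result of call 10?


>> bin pull(grunestix)
<< 1852-03-13
>> boxtree strike(/hora)
<< ok
>> boxtree jot(/vetrosem, smu)
<< created
>> boxtree strike(/vetrosem)
<< ok
>> boxtree shunt(/stu, /vetrosem)
<< ok
>> boxtree jot(/gru_ar, di)
<< created
>> boxtree dig(/graplu)
<< ok
>> almanac markday(1897-05-19)
<< 1897-05-19
>> boxtree peekin(/graplu)
<< []
>> boxtree peekin(/)
<< [graplu/, gru_ar, vetrosem]

Answer: [graplu/, gru_ar, vetrosem]


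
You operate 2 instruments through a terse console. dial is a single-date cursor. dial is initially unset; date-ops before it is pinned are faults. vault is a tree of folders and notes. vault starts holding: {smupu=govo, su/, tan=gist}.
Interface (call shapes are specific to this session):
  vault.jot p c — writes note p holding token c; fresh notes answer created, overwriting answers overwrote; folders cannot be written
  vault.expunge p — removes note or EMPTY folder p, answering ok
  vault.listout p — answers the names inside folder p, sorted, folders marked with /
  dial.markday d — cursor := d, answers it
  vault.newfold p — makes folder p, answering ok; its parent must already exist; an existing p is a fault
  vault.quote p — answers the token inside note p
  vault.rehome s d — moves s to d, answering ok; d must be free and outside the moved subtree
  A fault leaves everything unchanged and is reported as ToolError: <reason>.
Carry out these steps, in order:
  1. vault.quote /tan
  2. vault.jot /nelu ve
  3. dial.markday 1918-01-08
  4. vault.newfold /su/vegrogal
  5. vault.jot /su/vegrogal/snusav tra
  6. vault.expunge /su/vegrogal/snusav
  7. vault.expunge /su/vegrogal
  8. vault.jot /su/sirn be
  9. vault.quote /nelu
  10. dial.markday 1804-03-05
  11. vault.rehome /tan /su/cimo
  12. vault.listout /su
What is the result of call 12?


Answer: [cimo, sirn]

Derivation:
! vault.quote(p='/tan') : gist
! vault.jot(p='/nelu', c='ve') : created
! dial.markday(d='1918-01-08') : 1918-01-08
! vault.newfold(p='/su/vegrogal') : ok
! vault.jot(p='/su/vegrogal/snusav', c='tra') : created
! vault.expunge(p='/su/vegrogal/snusav') : ok
! vault.expunge(p='/su/vegrogal') : ok
! vault.jot(p='/su/sirn', c='be') : created
! vault.quote(p='/nelu') : ve
! dial.markday(d='1804-03-05') : 1804-03-05
! vault.rehome(s='/tan', d='/su/cimo') : ok
! vault.listout(p='/su') : [cimo, sirn]


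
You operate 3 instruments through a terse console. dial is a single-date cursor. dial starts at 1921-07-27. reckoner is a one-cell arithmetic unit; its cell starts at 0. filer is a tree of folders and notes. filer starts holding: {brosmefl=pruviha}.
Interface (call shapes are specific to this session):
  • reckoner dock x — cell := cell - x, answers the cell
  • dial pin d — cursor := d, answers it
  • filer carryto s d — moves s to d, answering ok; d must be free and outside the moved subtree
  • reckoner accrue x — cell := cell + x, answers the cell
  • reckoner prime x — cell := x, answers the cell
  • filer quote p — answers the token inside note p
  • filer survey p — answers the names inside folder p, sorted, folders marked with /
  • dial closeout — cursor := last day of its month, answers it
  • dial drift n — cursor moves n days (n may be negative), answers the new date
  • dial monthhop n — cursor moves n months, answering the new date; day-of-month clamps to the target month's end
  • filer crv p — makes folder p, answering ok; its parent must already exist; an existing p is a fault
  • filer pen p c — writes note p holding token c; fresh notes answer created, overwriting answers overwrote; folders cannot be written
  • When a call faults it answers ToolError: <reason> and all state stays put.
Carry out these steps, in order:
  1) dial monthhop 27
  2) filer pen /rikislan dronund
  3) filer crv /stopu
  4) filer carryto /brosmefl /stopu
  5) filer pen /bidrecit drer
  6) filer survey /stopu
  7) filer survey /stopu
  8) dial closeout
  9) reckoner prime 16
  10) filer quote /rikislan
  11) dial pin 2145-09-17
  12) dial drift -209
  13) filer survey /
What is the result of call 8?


Answer: 1923-10-31

Derivation:
Act: dial monthhop[n→27]
Obs: 1923-10-27
Act: filer pen[p→/rikislan; c→dronund]
Obs: created
Act: filer crv[p→/stopu]
Obs: ok
Act: filer carryto[s→/brosmefl; d→/stopu]
Obs: ToolError: exists
Act: filer pen[p→/bidrecit; c→drer]
Obs: created
Act: filer survey[p→/stopu]
Obs: []
Act: filer survey[p→/stopu]
Obs: []
Act: dial closeout[]
Obs: 1923-10-31
Act: reckoner prime[x→16]
Obs: 16
Act: filer quote[p→/rikislan]
Obs: dronund
Act: dial pin[d→2145-09-17]
Obs: 2145-09-17
Act: dial drift[n→-209]
Obs: 2145-02-20
Act: filer survey[p→/]
Obs: [bidrecit, brosmefl, rikislan, stopu/]


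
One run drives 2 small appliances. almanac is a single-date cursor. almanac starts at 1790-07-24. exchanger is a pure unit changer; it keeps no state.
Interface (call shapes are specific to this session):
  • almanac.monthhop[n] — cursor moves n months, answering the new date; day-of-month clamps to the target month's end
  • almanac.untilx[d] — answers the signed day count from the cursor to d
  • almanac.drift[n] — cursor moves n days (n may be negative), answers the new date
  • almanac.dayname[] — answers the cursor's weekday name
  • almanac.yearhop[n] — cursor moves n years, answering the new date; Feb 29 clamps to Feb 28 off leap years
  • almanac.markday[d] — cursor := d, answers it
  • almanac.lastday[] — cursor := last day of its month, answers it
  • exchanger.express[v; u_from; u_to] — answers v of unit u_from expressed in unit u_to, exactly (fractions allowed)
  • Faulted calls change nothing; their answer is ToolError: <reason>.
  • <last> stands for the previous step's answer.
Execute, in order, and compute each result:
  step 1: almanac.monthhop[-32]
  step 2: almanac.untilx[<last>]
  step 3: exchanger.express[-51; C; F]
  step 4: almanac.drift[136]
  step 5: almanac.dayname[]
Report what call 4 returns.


Answer: 1788-04-08

Derivation:
Then almanac.monthhop(n='-32'), yielding 1787-11-24.
I invoke almanac.untilx(d='<last>'), yielding 0.
I run exchanger.express(v='-51', u_from='C', u_to='F'), — result: -299/5.
I try almanac.drift(n='136'), and observe 1788-04-08.
I run almanac.dayname(), → Tuesday.


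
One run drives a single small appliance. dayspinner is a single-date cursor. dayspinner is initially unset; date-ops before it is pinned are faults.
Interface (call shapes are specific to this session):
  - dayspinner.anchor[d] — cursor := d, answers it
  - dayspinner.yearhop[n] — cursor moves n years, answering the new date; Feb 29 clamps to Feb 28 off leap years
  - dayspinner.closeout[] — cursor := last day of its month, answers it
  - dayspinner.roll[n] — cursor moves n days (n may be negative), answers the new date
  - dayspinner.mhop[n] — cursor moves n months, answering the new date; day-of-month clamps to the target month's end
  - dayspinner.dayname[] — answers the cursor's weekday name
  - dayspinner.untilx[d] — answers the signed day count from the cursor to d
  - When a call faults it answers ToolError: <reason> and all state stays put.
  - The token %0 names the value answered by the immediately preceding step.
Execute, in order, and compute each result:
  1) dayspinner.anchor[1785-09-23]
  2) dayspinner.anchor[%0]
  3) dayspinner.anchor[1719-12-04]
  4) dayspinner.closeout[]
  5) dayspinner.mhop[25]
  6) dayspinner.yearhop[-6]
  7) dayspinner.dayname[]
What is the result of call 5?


// dayspinner.anchor(d→1785-09-23) => 1785-09-23
// dayspinner.anchor(d→%0) => 1785-09-23
// dayspinner.anchor(d→1719-12-04) => 1719-12-04
// dayspinner.closeout() => 1719-12-31
// dayspinner.mhop(n→25) => 1722-01-31
// dayspinner.yearhop(n→-6) => 1716-01-31
// dayspinner.dayname() => Friday

Answer: 1722-01-31


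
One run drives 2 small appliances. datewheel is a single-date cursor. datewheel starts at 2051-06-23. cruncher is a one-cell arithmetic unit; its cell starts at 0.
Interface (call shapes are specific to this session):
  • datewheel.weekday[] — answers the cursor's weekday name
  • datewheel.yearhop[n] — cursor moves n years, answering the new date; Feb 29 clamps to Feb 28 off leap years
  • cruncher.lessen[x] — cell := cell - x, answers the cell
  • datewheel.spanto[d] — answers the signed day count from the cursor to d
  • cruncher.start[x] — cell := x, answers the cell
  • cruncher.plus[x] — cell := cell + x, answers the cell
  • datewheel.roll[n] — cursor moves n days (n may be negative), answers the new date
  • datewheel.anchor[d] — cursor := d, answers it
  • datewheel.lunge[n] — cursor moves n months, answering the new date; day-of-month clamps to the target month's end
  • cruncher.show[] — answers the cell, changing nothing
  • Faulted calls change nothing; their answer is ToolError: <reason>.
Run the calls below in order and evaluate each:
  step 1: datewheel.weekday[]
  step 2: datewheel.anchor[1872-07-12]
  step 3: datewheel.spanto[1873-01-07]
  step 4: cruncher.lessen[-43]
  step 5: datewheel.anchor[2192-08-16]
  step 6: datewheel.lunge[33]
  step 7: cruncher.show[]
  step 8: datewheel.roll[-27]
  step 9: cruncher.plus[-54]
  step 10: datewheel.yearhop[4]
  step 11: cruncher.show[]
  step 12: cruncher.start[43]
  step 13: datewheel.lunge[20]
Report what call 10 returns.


% datewheel.weekday
= Friday
% datewheel.anchor d→1872-07-12
= 1872-07-12
% datewheel.spanto d→1873-01-07
= 179
% cruncher.lessen x→-43
= 43
% datewheel.anchor d→2192-08-16
= 2192-08-16
% datewheel.lunge n→33
= 2195-05-16
% cruncher.show
= 43
% datewheel.roll n→-27
= 2195-04-19
% cruncher.plus x→-54
= -11
% datewheel.yearhop n→4
= 2199-04-19
% cruncher.show
= -11
% cruncher.start x→43
= 43
% datewheel.lunge n→20
= 2200-12-19

Answer: 2199-04-19


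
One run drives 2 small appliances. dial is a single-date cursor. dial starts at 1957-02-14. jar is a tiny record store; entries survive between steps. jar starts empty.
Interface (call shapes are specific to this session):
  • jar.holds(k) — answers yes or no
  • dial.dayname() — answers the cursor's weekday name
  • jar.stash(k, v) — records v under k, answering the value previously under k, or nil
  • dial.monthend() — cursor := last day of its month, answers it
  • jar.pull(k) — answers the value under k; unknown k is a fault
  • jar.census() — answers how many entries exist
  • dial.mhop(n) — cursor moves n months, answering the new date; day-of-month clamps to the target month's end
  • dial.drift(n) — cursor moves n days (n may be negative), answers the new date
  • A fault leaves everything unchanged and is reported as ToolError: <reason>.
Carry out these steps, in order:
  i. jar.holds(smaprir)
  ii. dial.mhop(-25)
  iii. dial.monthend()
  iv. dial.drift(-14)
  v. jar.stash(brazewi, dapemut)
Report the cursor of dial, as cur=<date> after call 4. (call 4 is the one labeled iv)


I try jar.holds passing k='smaprir', and get no.
Calling dial.mhop passing n='-25', which returns 1955-01-14.
Then dial.monthend(), which returns 1955-01-31.
Using dial.drift passing n='-14', and observe 1955-01-17.
Calling jar.stash passing k='brazewi', v='dapemut', and get nil.

Answer: cur=1955-01-17


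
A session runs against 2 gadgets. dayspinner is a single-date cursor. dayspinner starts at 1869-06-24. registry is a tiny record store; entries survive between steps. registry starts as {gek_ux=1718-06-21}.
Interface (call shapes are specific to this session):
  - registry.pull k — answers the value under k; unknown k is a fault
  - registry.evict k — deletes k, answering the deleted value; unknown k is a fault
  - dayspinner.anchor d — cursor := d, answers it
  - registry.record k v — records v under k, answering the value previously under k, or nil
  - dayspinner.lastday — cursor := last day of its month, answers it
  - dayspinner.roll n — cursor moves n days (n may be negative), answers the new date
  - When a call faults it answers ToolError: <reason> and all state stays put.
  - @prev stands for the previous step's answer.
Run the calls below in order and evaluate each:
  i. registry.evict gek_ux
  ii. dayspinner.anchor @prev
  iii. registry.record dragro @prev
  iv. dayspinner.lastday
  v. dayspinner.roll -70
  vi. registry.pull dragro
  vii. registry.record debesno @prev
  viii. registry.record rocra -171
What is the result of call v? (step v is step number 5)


Answer: 1718-04-21

Derivation:
-> registry.evict(k→gek_ux)
<- 1718-06-21
-> dayspinner.anchor(d→@prev)
<- 1718-06-21
-> registry.record(k→dragro, v→@prev)
<- nil
-> dayspinner.lastday()
<- 1718-06-30
-> dayspinner.roll(n→-70)
<- 1718-04-21
-> registry.pull(k→dragro)
<- 1718-06-21
-> registry.record(k→debesno, v→@prev)
<- nil
-> registry.record(k→rocra, v→-171)
<- nil


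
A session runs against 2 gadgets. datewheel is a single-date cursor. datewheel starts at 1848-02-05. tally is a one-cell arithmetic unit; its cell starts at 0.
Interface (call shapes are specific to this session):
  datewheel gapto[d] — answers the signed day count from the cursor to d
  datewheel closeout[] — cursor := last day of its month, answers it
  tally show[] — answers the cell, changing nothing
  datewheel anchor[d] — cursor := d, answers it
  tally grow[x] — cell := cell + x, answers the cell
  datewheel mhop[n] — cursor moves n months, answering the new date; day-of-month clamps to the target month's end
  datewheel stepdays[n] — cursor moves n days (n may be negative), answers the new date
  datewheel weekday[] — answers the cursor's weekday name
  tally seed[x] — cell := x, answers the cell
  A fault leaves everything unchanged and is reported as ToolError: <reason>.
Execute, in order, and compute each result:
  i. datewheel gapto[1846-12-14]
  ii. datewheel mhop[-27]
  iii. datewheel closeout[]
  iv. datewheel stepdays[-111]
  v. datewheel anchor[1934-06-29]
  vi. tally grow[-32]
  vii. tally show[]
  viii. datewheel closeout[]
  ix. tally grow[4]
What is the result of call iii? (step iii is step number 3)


Next I call datewheel gapto with d: 1846-12-14, giving -418.
Now I run datewheel mhop with n: -27, and observe 1845-11-05.
Invoking datewheel closeout, giving 1845-11-30.
Now I run datewheel stepdays with n: -111, and see 1845-08-11.
Next I call datewheel anchor with d: 1934-06-29, which returns 1934-06-29.
Then tally grow with x: -32, → -32.
Invoking tally show, and see -32.
Using datewheel closeout: 1934-06-30.
I call tally grow with x: 4, and get -28.

Answer: 1845-11-30


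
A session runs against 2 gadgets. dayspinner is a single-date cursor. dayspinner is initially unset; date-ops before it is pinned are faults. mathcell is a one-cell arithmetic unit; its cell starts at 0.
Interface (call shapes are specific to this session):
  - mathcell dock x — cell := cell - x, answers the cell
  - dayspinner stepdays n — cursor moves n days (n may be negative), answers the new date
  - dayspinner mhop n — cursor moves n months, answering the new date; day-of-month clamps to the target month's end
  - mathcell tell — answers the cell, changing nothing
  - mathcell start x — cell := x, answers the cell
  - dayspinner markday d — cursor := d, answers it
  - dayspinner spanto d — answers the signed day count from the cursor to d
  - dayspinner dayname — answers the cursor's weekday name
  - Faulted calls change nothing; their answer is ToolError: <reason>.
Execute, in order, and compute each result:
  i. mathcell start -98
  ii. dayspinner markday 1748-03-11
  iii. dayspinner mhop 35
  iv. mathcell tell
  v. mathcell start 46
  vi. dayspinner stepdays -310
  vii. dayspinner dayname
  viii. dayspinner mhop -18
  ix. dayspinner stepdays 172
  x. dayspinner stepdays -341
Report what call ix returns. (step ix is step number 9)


~$ mathcell start x→-98
  -98
~$ dayspinner markday d→1748-03-11
  1748-03-11
~$ dayspinner mhop n→35
  1751-02-11
~$ mathcell tell
  -98
~$ mathcell start x→46
  46
~$ dayspinner stepdays n→-310
  1750-04-07
~$ dayspinner dayname
  Tuesday
~$ dayspinner mhop n→-18
  1748-10-07
~$ dayspinner stepdays n→172
  1749-03-28
~$ dayspinner stepdays n→-341
  1748-04-21

Answer: 1749-03-28


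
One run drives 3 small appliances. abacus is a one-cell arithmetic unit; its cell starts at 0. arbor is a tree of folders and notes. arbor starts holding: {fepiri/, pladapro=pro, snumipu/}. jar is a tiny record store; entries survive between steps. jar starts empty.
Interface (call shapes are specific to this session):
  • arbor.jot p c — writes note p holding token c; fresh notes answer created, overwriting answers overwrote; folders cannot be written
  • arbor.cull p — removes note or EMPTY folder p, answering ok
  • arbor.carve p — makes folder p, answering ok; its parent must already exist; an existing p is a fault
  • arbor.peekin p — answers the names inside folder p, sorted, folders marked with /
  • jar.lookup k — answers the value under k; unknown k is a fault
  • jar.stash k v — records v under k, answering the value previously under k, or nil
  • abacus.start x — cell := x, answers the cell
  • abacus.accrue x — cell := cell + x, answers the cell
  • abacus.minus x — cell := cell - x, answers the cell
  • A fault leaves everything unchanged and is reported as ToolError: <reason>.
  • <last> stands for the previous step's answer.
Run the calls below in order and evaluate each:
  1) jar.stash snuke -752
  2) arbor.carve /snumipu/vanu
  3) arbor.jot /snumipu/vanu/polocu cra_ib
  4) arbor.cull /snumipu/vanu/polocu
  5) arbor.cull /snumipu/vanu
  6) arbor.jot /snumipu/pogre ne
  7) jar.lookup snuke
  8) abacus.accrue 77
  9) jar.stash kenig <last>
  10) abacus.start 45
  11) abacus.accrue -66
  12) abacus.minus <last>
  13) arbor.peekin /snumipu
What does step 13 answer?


Next I call stash on k='snuke', v='-752': nil.
I use carve on p='/snumipu/vanu', → ok.
Invoking jot on p='/snumipu/vanu/polocu', c='cra_ib', which returns created.
I invoke cull on p='/snumipu/vanu/polocu', and observe ok.
I try cull on p='/snumipu/vanu', and get ok.
Using jot on p='/snumipu/pogre', c='ne', yielding created.
I invoke lookup on k='snuke': -752.
I call accrue on x='77': 77.
Using stash on k='kenig', v='<last>', giving nil.
Invoking start on x='45', and see 45.
I use accrue on x='-66', and observe -21.
Then minus on x='<last>', yielding 0.
I invoke peekin on p='/snumipu': [pogre].

Answer: [pogre]


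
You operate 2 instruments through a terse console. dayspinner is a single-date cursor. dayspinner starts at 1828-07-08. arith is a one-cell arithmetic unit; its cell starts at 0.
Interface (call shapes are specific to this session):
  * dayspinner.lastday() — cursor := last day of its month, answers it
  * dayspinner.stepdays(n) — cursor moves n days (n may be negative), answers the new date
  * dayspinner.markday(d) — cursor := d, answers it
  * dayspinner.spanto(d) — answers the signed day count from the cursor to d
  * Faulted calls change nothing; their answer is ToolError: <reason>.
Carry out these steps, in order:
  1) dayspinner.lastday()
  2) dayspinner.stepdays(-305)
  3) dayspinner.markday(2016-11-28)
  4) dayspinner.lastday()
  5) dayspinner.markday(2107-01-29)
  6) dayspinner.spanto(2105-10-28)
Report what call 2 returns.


Answer: 1827-09-30

Derivation:
>>> dayspinner.lastday
:: 1828-07-31
>>> dayspinner.stepdays -305
:: 1827-09-30
>>> dayspinner.markday 2016-11-28
:: 2016-11-28
>>> dayspinner.lastday
:: 2016-11-30
>>> dayspinner.markday 2107-01-29
:: 2107-01-29
>>> dayspinner.spanto 2105-10-28
:: -458


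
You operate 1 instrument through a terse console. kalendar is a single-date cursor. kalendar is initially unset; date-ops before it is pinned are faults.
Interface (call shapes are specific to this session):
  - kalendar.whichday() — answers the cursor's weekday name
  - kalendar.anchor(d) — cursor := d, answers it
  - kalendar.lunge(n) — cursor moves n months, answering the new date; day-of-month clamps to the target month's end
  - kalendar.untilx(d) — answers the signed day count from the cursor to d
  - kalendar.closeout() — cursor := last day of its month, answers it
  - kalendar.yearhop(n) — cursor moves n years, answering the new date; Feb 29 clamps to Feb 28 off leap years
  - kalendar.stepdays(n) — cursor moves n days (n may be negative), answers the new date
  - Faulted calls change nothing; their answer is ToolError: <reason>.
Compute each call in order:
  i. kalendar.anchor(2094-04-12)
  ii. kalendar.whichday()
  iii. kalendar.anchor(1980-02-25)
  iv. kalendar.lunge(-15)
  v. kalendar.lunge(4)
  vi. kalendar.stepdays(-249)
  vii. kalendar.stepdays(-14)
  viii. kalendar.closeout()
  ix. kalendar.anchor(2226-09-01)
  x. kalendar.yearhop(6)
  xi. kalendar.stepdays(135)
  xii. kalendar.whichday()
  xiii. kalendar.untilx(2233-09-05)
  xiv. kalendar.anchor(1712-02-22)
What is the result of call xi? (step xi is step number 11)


! kalendar.anchor(2094-04-12) => 2094-04-12
! kalendar.whichday() => Monday
! kalendar.anchor(1980-02-25) => 1980-02-25
! kalendar.lunge(-15) => 1978-11-25
! kalendar.lunge(4) => 1979-03-25
! kalendar.stepdays(-249) => 1978-07-19
! kalendar.stepdays(-14) => 1978-07-05
! kalendar.closeout() => 1978-07-31
! kalendar.anchor(2226-09-01) => 2226-09-01
! kalendar.yearhop(6) => 2232-09-01
! kalendar.stepdays(135) => 2233-01-14
! kalendar.whichday() => Monday
! kalendar.untilx(2233-09-05) => 234
! kalendar.anchor(1712-02-22) => 1712-02-22

Answer: 2233-01-14
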